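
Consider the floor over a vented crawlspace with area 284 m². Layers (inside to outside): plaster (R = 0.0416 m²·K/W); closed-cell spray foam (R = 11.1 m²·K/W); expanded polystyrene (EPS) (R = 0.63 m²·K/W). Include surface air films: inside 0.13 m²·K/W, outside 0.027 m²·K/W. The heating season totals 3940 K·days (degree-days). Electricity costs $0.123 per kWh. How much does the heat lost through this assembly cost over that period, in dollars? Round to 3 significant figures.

277 dollars

R_total = 0.13 + 0.0416 + 11.1 + 0.63 + 0.027 = 11.93 m²·K/W
E = A × HDD × 24 / R / 1000 = 284 × 3940 × 24 / 11.93 / 1000 = 2251 kWh
Cost = 2251 × 0.123 = $276.9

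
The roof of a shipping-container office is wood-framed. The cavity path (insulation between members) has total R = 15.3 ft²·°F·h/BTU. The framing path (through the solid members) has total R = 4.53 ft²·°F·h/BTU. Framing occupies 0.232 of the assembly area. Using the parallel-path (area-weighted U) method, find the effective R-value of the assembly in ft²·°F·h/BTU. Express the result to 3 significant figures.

U_eff = 0.768/15.3 + 0.232/4.53 = 0.0502 + 0.05121 = 0.1014
R_eff = 1/U_eff = 9.861 ft²·°F·h/BTU

9.86 ft²·°F·h/BTU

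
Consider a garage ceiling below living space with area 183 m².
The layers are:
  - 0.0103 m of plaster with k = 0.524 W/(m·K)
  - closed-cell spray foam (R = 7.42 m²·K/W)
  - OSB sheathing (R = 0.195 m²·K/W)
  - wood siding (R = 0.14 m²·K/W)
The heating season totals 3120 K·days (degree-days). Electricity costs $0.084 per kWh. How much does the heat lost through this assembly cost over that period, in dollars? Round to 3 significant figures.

0.0103/0.524 = 0.01966
R_total = 0.01966 + 7.42 + 0.195 + 0.14 = 7.775 m²·K/W
E = A × HDD × 24 / R / 1000 = 183 × 3120 × 24 / 7.775 / 1000 = 1763 kWh
Cost = 1763 × 0.084 = $148.1

148 dollars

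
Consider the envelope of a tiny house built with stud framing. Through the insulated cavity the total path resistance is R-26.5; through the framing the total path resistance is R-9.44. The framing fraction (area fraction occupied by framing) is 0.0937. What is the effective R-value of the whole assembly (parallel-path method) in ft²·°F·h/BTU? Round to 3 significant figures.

22.7 ft²·°F·h/BTU

U_eff = 0.9063/26.5 + 0.0937/9.44 = 0.0342 + 0.009926 = 0.04413
R_eff = 1/U_eff = 22.66 ft²·°F·h/BTU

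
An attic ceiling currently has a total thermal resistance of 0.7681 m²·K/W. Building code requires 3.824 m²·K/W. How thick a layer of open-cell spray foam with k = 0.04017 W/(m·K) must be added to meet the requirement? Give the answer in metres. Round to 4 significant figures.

0.1228 m

ΔR = 3.824 − 0.7681 = 3.0559 m²·K/W
L = ΔR × k = 3.0559 × 0.04017 = 0.12276 m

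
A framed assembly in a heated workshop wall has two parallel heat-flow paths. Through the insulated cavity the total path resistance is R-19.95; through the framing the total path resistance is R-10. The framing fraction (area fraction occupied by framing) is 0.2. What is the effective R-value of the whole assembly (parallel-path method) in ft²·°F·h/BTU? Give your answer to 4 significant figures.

U_eff = 0.8/19.95 + 0.2/10 = 0.0401 + 0.02 = 0.0601
R_eff = 1/U_eff = 16.639 ft²·°F·h/BTU

16.64 ft²·°F·h/BTU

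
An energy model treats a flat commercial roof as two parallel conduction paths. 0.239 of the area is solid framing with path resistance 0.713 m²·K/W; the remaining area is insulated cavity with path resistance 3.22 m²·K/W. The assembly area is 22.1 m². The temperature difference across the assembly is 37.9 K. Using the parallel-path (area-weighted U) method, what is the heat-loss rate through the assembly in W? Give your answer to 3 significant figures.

U_eff = 0.761/3.22 + 0.239/0.713 = 0.2363 + 0.3352 = 0.5715
R_eff = 1/U_eff = 1.75 m²·K/W
Q = 22.1 × 37.9 / 1.75 = 478.7 W

479 W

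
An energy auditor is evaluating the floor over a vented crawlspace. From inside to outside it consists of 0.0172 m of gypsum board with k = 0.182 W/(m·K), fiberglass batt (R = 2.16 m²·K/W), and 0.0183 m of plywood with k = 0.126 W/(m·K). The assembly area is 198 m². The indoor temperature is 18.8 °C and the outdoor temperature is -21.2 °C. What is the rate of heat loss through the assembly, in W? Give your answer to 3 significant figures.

0.0172/0.182 = 0.09451
0.0183/0.126 = 0.1452
R_total = 0.09451 + 2.16 + 0.1452 = 2.4 m²·K/W
Q = A·ΔT/R = 198 × (18.8 − (-21.2)) / 2.4 = 3300 W

3300 W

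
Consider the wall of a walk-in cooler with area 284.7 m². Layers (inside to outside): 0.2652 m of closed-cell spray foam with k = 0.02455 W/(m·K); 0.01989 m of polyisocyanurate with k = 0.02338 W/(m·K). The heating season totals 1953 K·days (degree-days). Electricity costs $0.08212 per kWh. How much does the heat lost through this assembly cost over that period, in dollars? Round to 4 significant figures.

94.04 dollars

0.2652/0.02455 = 10.802
0.01989/0.02338 = 0.85073
R_total = 10.802 + 0.85073 = 11.653 m²·K/W
E = A × HDD × 24 / R / 1000 = 284.7 × 1953 × 24 / 11.653 / 1000 = 1145.1 kWh
Cost = 1145.1 × 0.08212 = $94.039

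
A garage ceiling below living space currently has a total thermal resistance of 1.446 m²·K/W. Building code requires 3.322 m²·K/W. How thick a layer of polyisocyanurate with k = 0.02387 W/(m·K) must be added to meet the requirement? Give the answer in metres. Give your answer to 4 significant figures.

0.04478 m

ΔR = 3.322 − 1.446 = 1.876 m²·K/W
L = ΔR × k = 1.876 × 0.02387 = 0.04478 m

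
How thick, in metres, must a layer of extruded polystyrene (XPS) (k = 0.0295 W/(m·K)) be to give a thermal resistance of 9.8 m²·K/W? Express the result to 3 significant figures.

L = R·k = 9.8 × 0.0295 = 0.2891 m

0.289 m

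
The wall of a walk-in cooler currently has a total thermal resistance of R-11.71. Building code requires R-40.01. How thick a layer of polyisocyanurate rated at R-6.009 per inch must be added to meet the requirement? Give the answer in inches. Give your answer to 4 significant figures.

4.710 in

ΔR = 40.01 − 11.71 = 28.3 ft²·°F·h/BTU
L = ΔR / (R/in) = 28.3/6.009 = 4.7096 in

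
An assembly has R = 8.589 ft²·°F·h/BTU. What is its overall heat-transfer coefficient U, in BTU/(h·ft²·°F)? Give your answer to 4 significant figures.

U = 1/R = 1/8.589 = 0.11643

0.1164 BTU/(h·ft²·°F)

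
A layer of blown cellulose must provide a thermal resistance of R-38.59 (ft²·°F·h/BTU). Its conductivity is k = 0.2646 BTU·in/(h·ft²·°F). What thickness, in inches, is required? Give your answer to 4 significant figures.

L = R × k = 38.59 × 0.2646 = 10.211 in

10.21 in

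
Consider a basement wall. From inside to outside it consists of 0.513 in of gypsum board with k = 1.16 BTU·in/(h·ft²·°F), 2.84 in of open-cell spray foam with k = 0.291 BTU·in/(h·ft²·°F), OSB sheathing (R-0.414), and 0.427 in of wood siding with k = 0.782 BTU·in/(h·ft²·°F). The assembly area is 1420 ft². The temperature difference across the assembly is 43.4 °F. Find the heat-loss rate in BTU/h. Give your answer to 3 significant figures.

0.513/1.16 = 0.4422
2.84/0.291 = 9.759
0.427/0.782 = 0.546
R_total = 0.4422 + 9.759 + 0.414 + 0.546 = 11.16 ft²·°F·h/BTU
Q = A·ΔT/R = 1420 × 43.4 / 11.16 = 5521 BTU/h

5520 BTU/h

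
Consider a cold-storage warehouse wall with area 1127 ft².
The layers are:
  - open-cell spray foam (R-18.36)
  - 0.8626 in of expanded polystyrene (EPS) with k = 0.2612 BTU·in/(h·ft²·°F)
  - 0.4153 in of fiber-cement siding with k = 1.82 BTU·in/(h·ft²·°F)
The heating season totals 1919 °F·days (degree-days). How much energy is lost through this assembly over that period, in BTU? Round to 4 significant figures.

0.8626/0.2612 = 3.3025
0.4153/1.82 = 0.22819
R_total = 18.36 + 3.3025 + 0.22819 = 21.891 ft²·°F·h/BTU
E = A × HDD × 24 / R = 1127 × 1919 × 24 / 21.891 = 2371100 BTU

2371000 BTU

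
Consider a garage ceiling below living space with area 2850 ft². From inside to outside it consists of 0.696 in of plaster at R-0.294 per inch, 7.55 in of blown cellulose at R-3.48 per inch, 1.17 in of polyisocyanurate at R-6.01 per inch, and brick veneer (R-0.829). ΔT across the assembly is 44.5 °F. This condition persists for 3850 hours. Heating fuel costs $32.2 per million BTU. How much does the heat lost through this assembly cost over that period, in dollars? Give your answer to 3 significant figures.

458 dollars

0.696 × 0.294 = 0.2046
7.55 × 3.48 = 26.27
1.17 × 6.01 = 7.032
R_total = 0.2046 + 26.27 + 7.032 + 0.829 = 34.34 ft²·°F·h/BTU
Q = 2850 × 44.5 / 34.34 = 3693 BTU/h
E = 3693 × 3850 = 14220000 BTU
Cost = 14220000/10⁶ × 32.2 = $457.9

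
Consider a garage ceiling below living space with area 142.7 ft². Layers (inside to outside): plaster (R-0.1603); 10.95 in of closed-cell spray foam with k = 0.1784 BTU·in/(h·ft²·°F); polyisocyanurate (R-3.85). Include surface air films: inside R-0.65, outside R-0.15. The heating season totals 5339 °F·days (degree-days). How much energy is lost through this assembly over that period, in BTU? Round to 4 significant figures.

276300 BTU

10.95/0.1784 = 61.379
R_total = 0.65 + 0.1603 + 61.379 + 3.85 + 0.15 = 66.189 ft²·°F·h/BTU
E = A × HDD × 24 / R = 142.7 × 5339 × 24 / 66.189 = 276250 BTU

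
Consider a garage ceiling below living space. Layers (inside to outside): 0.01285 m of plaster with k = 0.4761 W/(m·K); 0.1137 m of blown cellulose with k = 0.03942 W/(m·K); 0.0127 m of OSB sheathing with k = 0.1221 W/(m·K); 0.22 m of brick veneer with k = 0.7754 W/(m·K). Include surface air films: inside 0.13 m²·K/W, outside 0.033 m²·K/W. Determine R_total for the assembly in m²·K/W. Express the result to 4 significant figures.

0.01285/0.4761 = 0.02699
0.1137/0.03942 = 2.8843
0.0127/0.1221 = 0.10401
0.22/0.7754 = 0.28372
R_total = 0.13 + 0.02699 + 2.8843 + 0.10401 + 0.28372 + 0.033 = 3.4621 m²·K/W

3.462 m²·K/W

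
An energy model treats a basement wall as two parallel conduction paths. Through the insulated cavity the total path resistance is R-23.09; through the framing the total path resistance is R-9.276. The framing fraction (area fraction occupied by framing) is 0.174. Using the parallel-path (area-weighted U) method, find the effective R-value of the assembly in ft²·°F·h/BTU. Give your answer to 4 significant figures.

U_eff = 0.826/23.09 + 0.174/9.276 = 0.035773 + 0.018758 = 0.054531
R_eff = 1/U_eff = 18.338 ft²·°F·h/BTU

18.34 ft²·°F·h/BTU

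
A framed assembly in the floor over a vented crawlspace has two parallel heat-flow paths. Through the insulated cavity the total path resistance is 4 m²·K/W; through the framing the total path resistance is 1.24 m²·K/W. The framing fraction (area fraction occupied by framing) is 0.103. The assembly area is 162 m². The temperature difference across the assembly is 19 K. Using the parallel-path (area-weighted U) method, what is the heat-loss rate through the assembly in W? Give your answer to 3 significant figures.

946 W

U_eff = 0.897/4 + 0.103/1.24 = 0.2243 + 0.08306 = 0.3073
R_eff = 1/U_eff = 3.254 m²·K/W
Q = 162 × 19 / 3.254 = 945.9 W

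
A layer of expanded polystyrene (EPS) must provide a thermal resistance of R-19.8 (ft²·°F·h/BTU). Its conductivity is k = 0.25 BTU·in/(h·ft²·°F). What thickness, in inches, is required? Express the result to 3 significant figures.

L = R × k = 19.8 × 0.25 = 4.95 in

4.95 in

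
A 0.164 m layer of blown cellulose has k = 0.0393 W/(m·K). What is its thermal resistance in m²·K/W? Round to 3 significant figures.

4.17 m²·K/W

R = L/k = 0.164/0.0393 = 4.173 m²·K/W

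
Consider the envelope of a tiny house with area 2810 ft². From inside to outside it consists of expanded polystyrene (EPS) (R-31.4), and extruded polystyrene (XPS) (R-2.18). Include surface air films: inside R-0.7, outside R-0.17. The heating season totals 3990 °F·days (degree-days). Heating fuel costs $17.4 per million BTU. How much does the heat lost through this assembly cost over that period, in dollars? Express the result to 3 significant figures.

136 dollars

R_total = 0.7 + 31.4 + 2.18 + 0.17 = 34.45 ft²·°F·h/BTU
E = A × HDD × 24 / R = 2810 × 3990 × 24 / 34.45 = 7811000 BTU
Cost = 7811000/10⁶ × 17.4 = $135.9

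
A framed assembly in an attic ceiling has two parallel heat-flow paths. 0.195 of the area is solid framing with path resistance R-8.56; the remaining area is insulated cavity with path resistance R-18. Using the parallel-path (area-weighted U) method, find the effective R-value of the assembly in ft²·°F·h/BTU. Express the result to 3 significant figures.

U_eff = 0.805/18 + 0.195/8.56 = 0.04472 + 0.02278 = 0.0675
R_eff = 1/U_eff = 14.81 ft²·°F·h/BTU

14.8 ft²·°F·h/BTU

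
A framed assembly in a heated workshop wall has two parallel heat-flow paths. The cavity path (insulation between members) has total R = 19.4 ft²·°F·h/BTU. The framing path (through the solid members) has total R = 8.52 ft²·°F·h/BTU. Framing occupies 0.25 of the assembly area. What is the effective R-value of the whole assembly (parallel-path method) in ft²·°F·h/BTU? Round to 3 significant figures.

14.7 ft²·°F·h/BTU

U_eff = 0.75/19.4 + 0.25/8.52 = 0.03866 + 0.02934 = 0.068
R_eff = 1/U_eff = 14.71 ft²·°F·h/BTU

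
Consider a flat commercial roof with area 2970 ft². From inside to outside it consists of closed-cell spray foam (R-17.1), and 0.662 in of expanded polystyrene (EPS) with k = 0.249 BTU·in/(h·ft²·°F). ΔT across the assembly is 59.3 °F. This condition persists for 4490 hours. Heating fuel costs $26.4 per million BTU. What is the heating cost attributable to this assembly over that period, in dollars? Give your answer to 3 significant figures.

1060 dollars

0.662/0.249 = 2.659
R_total = 17.1 + 2.659 = 19.76 ft²·°F·h/BTU
Q = 2970 × 59.3 / 19.76 = 8914 BTU/h
E = 8914 × 4490 = 40020000 BTU
Cost = 40020000/10⁶ × 26.4 = $1057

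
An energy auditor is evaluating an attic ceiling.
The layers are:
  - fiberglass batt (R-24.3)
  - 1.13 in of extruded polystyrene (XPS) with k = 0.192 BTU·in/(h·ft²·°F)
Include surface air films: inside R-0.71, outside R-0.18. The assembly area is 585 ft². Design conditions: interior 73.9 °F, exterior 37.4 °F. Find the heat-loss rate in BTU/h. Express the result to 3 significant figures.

1.13/0.192 = 5.885
R_total = 0.71 + 24.3 + 5.885 + 0.18 = 31.08 ft²·°F·h/BTU
Q = A·ΔT/R = 585 × (73.9 − 37.4) / 31.08 = 687.1 BTU/h

687 BTU/h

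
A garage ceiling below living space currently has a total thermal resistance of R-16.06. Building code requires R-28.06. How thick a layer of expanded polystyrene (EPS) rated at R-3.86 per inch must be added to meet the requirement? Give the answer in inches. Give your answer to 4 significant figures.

ΔR = 28.06 − 16.06 = 12 ft²·°F·h/BTU
L = ΔR / (R/in) = 12/3.86 = 3.1088 in

3.109 in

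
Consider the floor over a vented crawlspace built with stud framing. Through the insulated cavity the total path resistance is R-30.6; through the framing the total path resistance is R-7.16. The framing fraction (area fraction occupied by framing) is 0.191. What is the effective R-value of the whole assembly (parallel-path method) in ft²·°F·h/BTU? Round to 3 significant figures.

U_eff = 0.809/30.6 + 0.191/7.16 = 0.02644 + 0.02668 = 0.05311
R_eff = 1/U_eff = 18.83 ft²·°F·h/BTU

18.8 ft²·°F·h/BTU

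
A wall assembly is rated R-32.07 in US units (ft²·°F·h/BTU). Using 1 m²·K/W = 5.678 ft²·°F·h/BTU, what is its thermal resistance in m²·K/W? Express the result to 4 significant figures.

5.648 m²·K/W

R_SI = 32.07/5.678 = 5.6481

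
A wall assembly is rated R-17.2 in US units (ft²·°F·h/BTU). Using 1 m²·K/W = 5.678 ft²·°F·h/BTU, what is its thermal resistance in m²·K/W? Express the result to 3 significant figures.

R_SI = 17.2/5.678 = 3.029

3.03 m²·K/W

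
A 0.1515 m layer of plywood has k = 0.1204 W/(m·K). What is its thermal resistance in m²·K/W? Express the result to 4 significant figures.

R = L/k = 0.1515/0.1204 = 1.2583 m²·K/W

1.258 m²·K/W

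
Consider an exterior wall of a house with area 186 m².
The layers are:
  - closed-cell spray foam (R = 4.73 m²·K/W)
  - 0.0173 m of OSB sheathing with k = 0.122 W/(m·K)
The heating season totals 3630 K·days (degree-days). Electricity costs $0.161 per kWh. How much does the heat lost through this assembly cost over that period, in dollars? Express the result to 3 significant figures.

0.0173/0.122 = 0.1418
R_total = 4.73 + 0.1418 = 4.872 m²·K/W
E = A × HDD × 24 / R / 1000 = 186 × 3630 × 24 / 4.872 / 1000 = 3326 kWh
Cost = 3326 × 0.161 = $535.5

536 dollars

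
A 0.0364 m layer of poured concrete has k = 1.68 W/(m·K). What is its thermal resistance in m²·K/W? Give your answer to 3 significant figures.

R = L/k = 0.0364/1.68 = 0.02167 m²·K/W

0.0217 m²·K/W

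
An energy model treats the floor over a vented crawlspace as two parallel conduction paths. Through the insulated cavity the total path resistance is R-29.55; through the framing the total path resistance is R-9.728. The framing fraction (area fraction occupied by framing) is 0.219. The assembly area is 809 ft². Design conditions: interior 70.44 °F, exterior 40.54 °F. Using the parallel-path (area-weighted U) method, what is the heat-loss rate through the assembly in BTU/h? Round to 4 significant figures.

U_eff = 0.781/29.55 + 0.219/9.728 = 0.02643 + 0.022512 = 0.048942
R_eff = 1/U_eff = 20.432 ft²·°F·h/BTU
Q = 809 × (70.44 − 40.54) / 20.432 = 1183.9 BTU/h

1184 BTU/h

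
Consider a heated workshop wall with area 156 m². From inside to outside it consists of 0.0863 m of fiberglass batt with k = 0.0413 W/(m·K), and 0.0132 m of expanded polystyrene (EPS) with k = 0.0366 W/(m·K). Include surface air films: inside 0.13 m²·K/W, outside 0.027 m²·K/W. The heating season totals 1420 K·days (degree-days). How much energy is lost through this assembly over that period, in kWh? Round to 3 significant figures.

0.0863/0.0413 = 2.09
0.0132/0.0366 = 0.3607
R_total = 0.13 + 2.09 + 0.3607 + 0.027 = 2.607 m²·K/W
E = A × HDD × 24 / R / 1000 = 156 × 1420 × 24 / 2.607 / 1000 = 2039 kWh

2040 kWh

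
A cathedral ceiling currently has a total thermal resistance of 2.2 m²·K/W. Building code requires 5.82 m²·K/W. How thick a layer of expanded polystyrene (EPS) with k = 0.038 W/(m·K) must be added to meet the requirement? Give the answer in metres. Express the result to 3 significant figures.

ΔR = 5.82 − 2.2 = 3.62 m²·K/W
L = ΔR × k = 3.62 × 0.038 = 0.1376 m

0.138 m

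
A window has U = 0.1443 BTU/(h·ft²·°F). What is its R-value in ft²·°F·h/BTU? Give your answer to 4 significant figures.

R = 1/U = 1/0.1443 = 6.93

6.930 ft²·°F·h/BTU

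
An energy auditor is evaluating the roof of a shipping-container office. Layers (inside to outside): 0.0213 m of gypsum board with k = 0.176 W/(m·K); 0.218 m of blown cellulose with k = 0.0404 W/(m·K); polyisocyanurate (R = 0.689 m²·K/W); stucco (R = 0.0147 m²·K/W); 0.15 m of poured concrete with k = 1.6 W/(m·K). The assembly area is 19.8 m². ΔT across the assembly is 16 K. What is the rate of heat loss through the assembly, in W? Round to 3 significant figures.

0.0213/0.176 = 0.121
0.218/0.0404 = 5.396
0.15/1.6 = 0.09375
R_total = 0.121 + 5.396 + 0.689 + 0.0147 + 0.09375 = 6.315 m²·K/W
Q = A·ΔT/R = 19.8 × 16 / 6.315 = 50.17 W

50.2 W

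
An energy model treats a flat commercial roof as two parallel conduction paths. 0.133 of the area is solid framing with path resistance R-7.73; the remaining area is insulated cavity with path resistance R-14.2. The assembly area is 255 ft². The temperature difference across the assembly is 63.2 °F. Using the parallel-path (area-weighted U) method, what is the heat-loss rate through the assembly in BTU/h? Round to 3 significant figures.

1260 BTU/h

U_eff = 0.867/14.2 + 0.133/7.73 = 0.06106 + 0.01721 = 0.07826
R_eff = 1/U_eff = 12.78 ft²·°F·h/BTU
Q = 255 × 63.2 / 12.78 = 1261 BTU/h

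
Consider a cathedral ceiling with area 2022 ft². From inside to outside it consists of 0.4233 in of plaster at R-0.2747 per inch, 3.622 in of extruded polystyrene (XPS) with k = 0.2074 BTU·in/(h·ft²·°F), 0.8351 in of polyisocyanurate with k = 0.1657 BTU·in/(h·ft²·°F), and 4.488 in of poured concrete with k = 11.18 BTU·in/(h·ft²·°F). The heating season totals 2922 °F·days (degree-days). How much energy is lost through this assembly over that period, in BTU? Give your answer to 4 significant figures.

6159000 BTU

0.4233 × 0.2747 = 0.11628
3.622/0.2074 = 17.464
0.8351/0.1657 = 5.0398
4.488/11.18 = 0.40143
R_total = 0.11628 + 17.464 + 5.0398 + 0.40143 = 23.021 ft²·°F·h/BTU
E = A × HDD × 24 / R = 2022 × 2922 × 24 / 23.021 = 6159400 BTU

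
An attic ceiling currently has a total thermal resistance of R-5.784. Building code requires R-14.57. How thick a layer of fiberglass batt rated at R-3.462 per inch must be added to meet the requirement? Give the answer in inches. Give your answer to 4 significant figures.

2.538 in

ΔR = 14.57 − 5.784 = 8.786 ft²·°F·h/BTU
L = ΔR / (R/in) = 8.786/3.462 = 2.5378 in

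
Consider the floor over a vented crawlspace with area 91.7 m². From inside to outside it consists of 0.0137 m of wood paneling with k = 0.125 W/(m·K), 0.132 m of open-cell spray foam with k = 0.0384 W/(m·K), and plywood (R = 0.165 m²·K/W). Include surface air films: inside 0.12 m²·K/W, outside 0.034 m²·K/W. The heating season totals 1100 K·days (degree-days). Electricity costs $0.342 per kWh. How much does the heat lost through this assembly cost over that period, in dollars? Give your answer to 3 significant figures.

214 dollars

0.0137/0.125 = 0.1096
0.132/0.0384 = 3.438
R_total = 0.12 + 0.1096 + 3.438 + 0.165 + 0.034 = 3.866 m²·K/W
E = A × HDD × 24 / R / 1000 = 91.7 × 1100 × 24 / 3.866 / 1000 = 626.2 kWh
Cost = 626.2 × 0.342 = $214.2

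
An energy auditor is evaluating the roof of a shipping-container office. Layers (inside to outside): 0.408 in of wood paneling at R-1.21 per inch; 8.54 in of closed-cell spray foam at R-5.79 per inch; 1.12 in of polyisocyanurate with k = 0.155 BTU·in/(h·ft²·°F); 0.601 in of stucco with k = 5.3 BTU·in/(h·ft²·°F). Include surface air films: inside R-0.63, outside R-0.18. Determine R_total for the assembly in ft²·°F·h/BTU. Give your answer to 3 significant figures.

58.1 ft²·°F·h/BTU

0.408 × 1.21 = 0.4937
8.54 × 5.79 = 49.45
1.12/0.155 = 7.226
0.601/5.3 = 0.1134
R_total = 0.63 + 0.4937 + 49.45 + 7.226 + 0.1134 + 0.18 = 58.09 ft²·°F·h/BTU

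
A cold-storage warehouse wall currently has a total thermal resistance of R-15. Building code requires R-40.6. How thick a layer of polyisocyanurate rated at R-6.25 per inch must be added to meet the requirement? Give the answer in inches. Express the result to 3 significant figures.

4.10 in

ΔR = 40.6 − 15 = 25.6 ft²·°F·h/BTU
L = ΔR / (R/in) = 25.6/6.25 = 4.096 in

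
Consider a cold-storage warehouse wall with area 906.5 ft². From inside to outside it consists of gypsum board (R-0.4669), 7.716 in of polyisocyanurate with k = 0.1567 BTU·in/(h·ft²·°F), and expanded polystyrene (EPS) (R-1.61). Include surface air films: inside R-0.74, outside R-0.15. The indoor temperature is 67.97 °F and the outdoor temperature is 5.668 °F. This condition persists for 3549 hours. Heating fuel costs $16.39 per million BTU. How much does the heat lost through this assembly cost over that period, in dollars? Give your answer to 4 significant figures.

7.716/0.1567 = 49.241
R_total = 0.74 + 0.4669 + 49.241 + 1.61 + 0.15 = 52.207 ft²·°F·h/BTU
Q = 906.5 × (67.97 − 5.668) / 52.207 = 1081.8 BTU/h
E = 1081.8 × 3549 = 3839200 BTU
Cost = 3839200/10⁶ × 16.39 = $62.925

62.92 dollars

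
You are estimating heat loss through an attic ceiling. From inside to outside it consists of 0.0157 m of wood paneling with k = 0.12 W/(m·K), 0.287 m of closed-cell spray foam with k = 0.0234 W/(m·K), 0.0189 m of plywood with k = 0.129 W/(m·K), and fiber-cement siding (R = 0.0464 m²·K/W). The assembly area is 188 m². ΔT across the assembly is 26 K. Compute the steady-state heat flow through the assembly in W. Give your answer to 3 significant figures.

0.0157/0.12 = 0.1308
0.287/0.0234 = 12.26
0.0189/0.129 = 0.1465
R_total = 0.1308 + 12.26 + 0.1465 + 0.0464 = 12.59 m²·K/W
Q = A·ΔT/R = 188 × 26 / 12.59 = 388.3 W

388 W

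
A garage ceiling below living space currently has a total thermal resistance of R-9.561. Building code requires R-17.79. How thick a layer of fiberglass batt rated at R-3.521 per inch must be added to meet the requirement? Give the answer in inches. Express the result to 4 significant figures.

ΔR = 17.79 − 9.561 = 8.229 ft²·°F·h/BTU
L = ΔR / (R/in) = 8.229/3.521 = 2.3371 in

2.337 in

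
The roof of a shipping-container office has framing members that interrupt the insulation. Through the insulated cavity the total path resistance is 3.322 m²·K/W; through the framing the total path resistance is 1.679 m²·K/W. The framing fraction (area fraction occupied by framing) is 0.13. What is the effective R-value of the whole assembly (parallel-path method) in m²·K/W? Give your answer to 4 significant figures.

U_eff = 0.87/3.322 + 0.13/1.679 = 0.26189 + 0.077427 = 0.33932
R_eff = 1/U_eff = 2.9471 m²·K/W

2.947 m²·K/W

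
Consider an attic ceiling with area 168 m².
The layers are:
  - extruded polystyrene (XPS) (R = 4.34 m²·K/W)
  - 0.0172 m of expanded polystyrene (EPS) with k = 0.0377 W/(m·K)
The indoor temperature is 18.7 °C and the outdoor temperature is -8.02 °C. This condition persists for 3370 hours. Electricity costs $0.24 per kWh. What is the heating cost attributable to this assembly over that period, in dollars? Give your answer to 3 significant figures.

757 dollars

0.0172/0.0377 = 0.4562
R_total = 4.34 + 0.4562 = 4.796 m²·K/W
Q = 168 × (18.7 − (-8.02)) / 4.796 = 935.9 W
E = 935.9 W × 3370 h / 1000 = 3154 kWh
Cost = 3154 × 0.24 = $757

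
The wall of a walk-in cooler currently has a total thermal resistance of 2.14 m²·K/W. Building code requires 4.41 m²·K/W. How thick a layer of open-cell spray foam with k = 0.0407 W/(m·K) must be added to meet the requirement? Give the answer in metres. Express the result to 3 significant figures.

0.0924 m

ΔR = 4.41 − 2.14 = 2.27 m²·K/W
L = ΔR × k = 2.27 × 0.0407 = 0.09239 m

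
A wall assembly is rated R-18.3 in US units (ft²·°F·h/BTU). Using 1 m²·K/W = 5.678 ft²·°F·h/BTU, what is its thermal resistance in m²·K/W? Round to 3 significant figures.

R_SI = 18.3/5.678 = 3.223

3.22 m²·K/W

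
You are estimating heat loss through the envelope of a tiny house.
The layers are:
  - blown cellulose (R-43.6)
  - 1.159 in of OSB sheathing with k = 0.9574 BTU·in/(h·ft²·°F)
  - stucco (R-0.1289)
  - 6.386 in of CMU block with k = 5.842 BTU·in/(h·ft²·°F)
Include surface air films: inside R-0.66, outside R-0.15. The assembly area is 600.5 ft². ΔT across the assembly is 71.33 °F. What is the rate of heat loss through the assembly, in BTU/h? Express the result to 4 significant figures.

1.159/0.9574 = 1.2106
6.386/5.842 = 1.0931
R_total = 0.66 + 43.6 + 1.2106 + 0.1289 + 1.0931 + 0.15 = 46.843 ft²·°F·h/BTU
Q = A·ΔT/R = 600.5 × 71.33 / 46.843 = 914.42 BTU/h

914.4 BTU/h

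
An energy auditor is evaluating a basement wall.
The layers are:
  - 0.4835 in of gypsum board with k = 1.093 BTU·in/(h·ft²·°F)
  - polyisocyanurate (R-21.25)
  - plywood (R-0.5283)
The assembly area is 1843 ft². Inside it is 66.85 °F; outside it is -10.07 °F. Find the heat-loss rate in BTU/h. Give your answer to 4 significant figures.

6380 BTU/h

0.4835/1.093 = 0.44236
R_total = 0.44236 + 21.25 + 0.5283 = 22.221 ft²·°F·h/BTU
Q = A·ΔT/R = 1843 × (66.85 − (-10.07)) / 22.221 = 6379.8 BTU/h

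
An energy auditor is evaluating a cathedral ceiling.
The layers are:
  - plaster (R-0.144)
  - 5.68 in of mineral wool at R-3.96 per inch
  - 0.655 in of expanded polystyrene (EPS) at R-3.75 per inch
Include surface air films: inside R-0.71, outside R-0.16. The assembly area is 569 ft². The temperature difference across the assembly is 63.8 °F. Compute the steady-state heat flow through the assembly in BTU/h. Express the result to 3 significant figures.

5.68 × 3.96 = 22.49
0.655 × 3.75 = 2.456
R_total = 0.71 + 0.144 + 22.49 + 2.456 + 0.16 = 25.96 ft²·°F·h/BTU
Q = A·ΔT/R = 569 × 63.8 / 25.96 = 1398 BTU/h

1400 BTU/h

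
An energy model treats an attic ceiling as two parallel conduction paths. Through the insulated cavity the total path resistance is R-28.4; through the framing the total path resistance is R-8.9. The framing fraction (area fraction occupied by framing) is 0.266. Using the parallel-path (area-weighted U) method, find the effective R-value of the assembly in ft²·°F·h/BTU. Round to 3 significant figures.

17.9 ft²·°F·h/BTU

U_eff = 0.734/28.4 + 0.266/8.9 = 0.02585 + 0.02989 = 0.05573
R_eff = 1/U_eff = 17.94 ft²·°F·h/BTU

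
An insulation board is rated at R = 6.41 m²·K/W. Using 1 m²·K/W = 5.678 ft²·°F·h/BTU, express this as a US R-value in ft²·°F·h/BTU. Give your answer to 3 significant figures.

36.4 ft²·°F·h/BTU

R_US = 6.41 × 5.678 = 36.4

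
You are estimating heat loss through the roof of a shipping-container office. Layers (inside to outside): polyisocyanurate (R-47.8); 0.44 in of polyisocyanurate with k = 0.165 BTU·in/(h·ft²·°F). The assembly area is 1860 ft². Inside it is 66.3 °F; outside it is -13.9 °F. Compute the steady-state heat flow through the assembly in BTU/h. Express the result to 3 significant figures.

2960 BTU/h

0.44/0.165 = 2.667
R_total = 47.8 + 2.667 = 50.47 ft²·°F·h/BTU
Q = A·ΔT/R = 1860 × (66.3 − (-13.9)) / 50.47 = 2956 BTU/h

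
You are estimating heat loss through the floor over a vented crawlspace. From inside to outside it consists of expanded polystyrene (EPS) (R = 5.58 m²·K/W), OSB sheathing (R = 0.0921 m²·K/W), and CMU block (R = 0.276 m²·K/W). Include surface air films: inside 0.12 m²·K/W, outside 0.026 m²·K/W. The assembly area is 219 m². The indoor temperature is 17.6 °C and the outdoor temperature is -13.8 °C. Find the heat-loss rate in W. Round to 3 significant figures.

R_total = 0.12 + 5.58 + 0.0921 + 0.276 + 0.026 = 6.094 m²·K/W
Q = A·ΔT/R = 219 × (17.6 − (-13.8)) / 6.094 = 1128 W

1130 W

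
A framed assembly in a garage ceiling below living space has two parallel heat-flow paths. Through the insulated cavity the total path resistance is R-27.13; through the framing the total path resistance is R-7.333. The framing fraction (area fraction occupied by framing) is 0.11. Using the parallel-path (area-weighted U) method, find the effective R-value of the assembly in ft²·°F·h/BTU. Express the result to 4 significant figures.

20.92 ft²·°F·h/BTU

U_eff = 0.89/27.13 + 0.11/7.333 = 0.032805 + 0.015001 = 0.047806
R_eff = 1/U_eff = 20.918 ft²·°F·h/BTU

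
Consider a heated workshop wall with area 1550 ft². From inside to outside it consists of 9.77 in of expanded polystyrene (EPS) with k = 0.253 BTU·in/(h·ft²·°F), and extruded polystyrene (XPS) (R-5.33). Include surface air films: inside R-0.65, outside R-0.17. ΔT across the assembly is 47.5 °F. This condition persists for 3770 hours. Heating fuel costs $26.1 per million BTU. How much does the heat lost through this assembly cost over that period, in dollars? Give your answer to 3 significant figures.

162 dollars

9.77/0.253 = 38.62
R_total = 0.65 + 38.62 + 5.33 + 0.17 = 44.77 ft²·°F·h/BTU
Q = 1550 × 47.5 / 44.77 = 1645 BTU/h
E = 1645 × 3770 = 6200000 BTU
Cost = 6200000/10⁶ × 26.1 = $161.8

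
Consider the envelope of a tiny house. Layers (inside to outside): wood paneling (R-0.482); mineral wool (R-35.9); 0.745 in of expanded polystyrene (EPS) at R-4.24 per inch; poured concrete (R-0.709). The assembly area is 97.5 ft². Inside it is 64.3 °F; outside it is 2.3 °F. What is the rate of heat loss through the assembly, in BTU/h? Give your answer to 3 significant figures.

0.745 × 4.24 = 3.159
R_total = 0.482 + 35.9 + 3.159 + 0.709 = 40.25 ft²·°F·h/BTU
Q = A·ΔT/R = 97.5 × (64.3 − 2.3) / 40.25 = 150.2 BTU/h

150 BTU/h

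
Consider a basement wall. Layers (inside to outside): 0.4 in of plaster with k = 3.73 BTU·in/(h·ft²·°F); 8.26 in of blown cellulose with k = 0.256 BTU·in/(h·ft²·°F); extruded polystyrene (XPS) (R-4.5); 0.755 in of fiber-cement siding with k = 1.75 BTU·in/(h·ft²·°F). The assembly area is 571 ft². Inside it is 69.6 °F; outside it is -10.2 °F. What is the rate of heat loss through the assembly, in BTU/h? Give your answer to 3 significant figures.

0.4/3.73 = 0.1072
8.26/0.256 = 32.27
0.755/1.75 = 0.4314
R_total = 0.1072 + 32.27 + 4.5 + 0.4314 = 37.3 ft²·°F·h/BTU
Q = A·ΔT/R = 571 × (69.6 − (-10.2)) / 37.3 = 1221 BTU/h

1220 BTU/h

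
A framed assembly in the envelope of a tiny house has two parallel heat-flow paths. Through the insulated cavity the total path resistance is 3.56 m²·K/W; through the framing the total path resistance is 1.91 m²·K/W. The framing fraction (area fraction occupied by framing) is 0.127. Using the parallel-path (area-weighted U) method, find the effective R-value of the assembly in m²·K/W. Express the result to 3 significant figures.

3.21 m²·K/W

U_eff = 0.873/3.56 + 0.127/1.91 = 0.2452 + 0.06649 = 0.3117
R_eff = 1/U_eff = 3.208 m²·K/W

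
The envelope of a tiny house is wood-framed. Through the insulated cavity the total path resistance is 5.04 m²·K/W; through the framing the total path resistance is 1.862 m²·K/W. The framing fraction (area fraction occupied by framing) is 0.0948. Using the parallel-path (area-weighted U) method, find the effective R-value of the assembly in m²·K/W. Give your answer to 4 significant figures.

U_eff = 0.9052/5.04 + 0.0948/1.862 = 0.1796 + 0.050913 = 0.23052
R_eff = 1/U_eff = 4.3381 m²·K/W

4.338 m²·K/W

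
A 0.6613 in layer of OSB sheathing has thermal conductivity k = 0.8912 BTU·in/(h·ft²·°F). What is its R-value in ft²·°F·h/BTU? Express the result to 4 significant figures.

0.7420 ft²·°F·h/BTU

R = L/k = 0.6613/0.8912 = 0.74203 ft²·°F·h/BTU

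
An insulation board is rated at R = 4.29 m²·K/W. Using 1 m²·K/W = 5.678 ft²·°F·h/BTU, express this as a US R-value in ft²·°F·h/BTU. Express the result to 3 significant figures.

R_US = 4.29 × 5.678 = 24.36

24.4 ft²·°F·h/BTU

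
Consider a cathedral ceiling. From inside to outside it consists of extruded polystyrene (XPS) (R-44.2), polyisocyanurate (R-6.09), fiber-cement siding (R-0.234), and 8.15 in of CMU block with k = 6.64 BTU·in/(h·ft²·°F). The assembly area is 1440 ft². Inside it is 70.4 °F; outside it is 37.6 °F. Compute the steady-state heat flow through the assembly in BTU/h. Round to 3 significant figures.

913 BTU/h

8.15/6.64 = 1.227
R_total = 44.2 + 6.09 + 0.234 + 1.227 = 51.75 ft²·°F·h/BTU
Q = A·ΔT/R = 1440 × (70.4 − 37.6) / 51.75 = 912.7 BTU/h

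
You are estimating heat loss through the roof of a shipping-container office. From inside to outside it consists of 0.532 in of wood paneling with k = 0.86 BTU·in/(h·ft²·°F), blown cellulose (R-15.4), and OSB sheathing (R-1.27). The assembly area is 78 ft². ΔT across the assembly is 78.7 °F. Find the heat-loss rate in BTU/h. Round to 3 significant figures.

355 BTU/h

0.532/0.86 = 0.6186
R_total = 0.6186 + 15.4 + 1.27 = 17.29 ft²·°F·h/BTU
Q = A·ΔT/R = 78 × 78.7 / 17.29 = 355.1 BTU/h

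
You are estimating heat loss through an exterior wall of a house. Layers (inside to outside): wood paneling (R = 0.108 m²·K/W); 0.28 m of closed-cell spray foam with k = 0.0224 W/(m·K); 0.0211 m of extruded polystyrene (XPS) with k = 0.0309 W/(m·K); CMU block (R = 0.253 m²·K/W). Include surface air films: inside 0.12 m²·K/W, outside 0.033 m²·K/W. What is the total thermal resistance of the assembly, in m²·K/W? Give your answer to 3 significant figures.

0.28/0.0224 = 12.5
0.0211/0.0309 = 0.6828
R_total = 0.12 + 0.108 + 12.5 + 0.6828 + 0.253 + 0.033 = 13.7 m²·K/W

13.7 m²·K/W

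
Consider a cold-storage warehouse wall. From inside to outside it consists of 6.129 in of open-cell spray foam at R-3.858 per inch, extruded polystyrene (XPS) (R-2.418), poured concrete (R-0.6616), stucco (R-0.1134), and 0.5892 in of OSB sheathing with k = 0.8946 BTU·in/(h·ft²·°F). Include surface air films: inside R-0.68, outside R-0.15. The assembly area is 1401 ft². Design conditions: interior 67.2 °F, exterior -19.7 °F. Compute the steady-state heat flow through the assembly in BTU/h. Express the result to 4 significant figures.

4298 BTU/h

6.129 × 3.858 = 23.646
0.5892/0.8946 = 0.65862
R_total = 0.68 + 23.646 + 2.418 + 0.6616 + 0.1134 + 0.65862 + 0.15 = 28.327 ft²·°F·h/BTU
Q = A·ΔT/R = 1401 × (67.2 − (-19.7)) / 28.327 = 4297.9 BTU/h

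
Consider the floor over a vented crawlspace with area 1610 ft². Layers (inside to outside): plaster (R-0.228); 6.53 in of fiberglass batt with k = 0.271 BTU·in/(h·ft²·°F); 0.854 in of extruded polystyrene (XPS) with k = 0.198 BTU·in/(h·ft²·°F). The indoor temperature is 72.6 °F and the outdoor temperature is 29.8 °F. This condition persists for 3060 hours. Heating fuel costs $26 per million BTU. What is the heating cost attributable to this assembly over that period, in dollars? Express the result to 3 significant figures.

191 dollars

6.53/0.271 = 24.1
0.854/0.198 = 4.313
R_total = 0.228 + 24.1 + 4.313 = 28.64 ft²·°F·h/BTU
Q = 1610 × (72.6 − 29.8) / 28.64 = 2406 BTU/h
E = 2406 × 3060 = 7363000 BTU
Cost = 7363000/10⁶ × 26 = $191.4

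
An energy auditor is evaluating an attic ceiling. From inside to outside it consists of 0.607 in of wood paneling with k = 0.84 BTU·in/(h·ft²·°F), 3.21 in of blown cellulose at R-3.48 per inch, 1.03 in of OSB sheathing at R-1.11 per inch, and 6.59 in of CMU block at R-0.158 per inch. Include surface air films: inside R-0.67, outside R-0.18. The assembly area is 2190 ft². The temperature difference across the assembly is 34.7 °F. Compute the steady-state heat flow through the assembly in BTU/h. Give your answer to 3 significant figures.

5090 BTU/h

0.607/0.84 = 0.7226
3.21 × 3.48 = 11.17
1.03 × 1.11 = 1.143
6.59 × 0.158 = 1.041
R_total = 0.67 + 0.7226 + 11.17 + 1.143 + 1.041 + 0.18 = 14.93 ft²·°F·h/BTU
Q = A·ΔT/R = 2190 × 34.7 / 14.93 = 5091 BTU/h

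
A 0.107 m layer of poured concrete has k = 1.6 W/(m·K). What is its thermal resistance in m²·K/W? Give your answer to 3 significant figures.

0.0669 m²·K/W

R = L/k = 0.107/1.6 = 0.06687 m²·K/W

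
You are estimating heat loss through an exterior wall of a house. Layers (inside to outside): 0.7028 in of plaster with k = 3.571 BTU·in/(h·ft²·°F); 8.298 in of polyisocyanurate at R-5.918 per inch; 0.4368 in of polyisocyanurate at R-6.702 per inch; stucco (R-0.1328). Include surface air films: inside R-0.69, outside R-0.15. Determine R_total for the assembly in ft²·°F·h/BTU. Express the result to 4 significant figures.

0.7028/3.571 = 0.19681
8.298 × 5.918 = 49.108
0.4368 × 6.702 = 2.9274
R_total = 0.69 + 0.19681 + 49.108 + 2.9274 + 0.1328 + 0.15 = 53.205 ft²·°F·h/BTU

53.20 ft²·°F·h/BTU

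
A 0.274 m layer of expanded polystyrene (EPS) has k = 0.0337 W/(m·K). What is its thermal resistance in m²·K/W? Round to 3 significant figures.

R = L/k = 0.274/0.0337 = 8.131 m²·K/W

8.13 m²·K/W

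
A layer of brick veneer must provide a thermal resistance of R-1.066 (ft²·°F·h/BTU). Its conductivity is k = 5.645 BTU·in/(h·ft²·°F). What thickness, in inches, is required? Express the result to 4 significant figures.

6.018 in

L = R × k = 1.066 × 5.645 = 6.0176 in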